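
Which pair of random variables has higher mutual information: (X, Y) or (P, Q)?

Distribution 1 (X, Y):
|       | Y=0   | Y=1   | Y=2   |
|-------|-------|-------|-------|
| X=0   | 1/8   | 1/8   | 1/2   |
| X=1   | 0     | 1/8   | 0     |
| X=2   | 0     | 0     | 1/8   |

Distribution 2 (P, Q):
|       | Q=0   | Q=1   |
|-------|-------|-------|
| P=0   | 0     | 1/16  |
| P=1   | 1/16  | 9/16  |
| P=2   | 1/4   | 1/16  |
Distribution 1 (X, Y):
Marginal P(X) (row sums):
  P(X=0) = 1/8 + 1/8 + 1/2 = 3/4
  P(X=1) = 0 + 1/8 + 0 = 1/8
  P(X=2) = 0 + 0 + 1/8 = 1/8
Marginal P(Y) (column sums):
  P(Y=0) = 1/8 + 0 + 0 = 1/8
  P(Y=1) = 1/8 + 1/8 + 0 = 1/4
  P(Y=2) = 1/2 + 0 + 1/8 = 5/8

H(X) = -[(3/4)·log₂(3/4) + (1/8)·log₂(1/8) + (1/8)·log₂(1/8)]
  = 0.3113 + 0.3750 + 0.3750
  = 1.0613 bits
H(Y) = -[(1/8)·log₂(1/8) + (1/4)·log₂(1/4) + (5/8)·log₂(5/8)]
  = 0.3750 + 0.5000 + 0.4238
  = 1.2988 bits
H(X,Y) = -[(1/8)·log₂(1/8) + (1/8)·log₂(1/8) + (1/2)·log₂(1/2) + (1/8)·log₂(1/8) + (1/8)·log₂(1/8)]
  = 0.3750 + 0.3750 + 0.5000 + 0.3750 + 0.3750
  = 2.0000 bits

I(X;Y) = H(X) + H(Y) - H(X,Y)
  = 1.0613 + 1.2988 - 2.0000
  = 0.3601 bits

Distribution 2 (P, Q):
Marginal P(P) (row sums):
  P(P=0) = 0 + 1/16 = 1/16
  P(P=1) = 1/16 + 9/16 = 5/8
  P(P=2) = 1/4 + 1/16 = 5/16
Marginal P(Q) (column sums):
  P(Q=0) = 0 + 1/16 + 1/4 = 5/16
  P(Q=1) = 1/16 + 9/16 + 1/16 = 11/16

H(P) = -[(1/16)·log₂(1/16) + (5/8)·log₂(5/8) + (5/16)·log₂(5/16)]
  = 0.2500 + 0.4238 + 0.5244
  = 1.1982 bits
H(Q) = -[(5/16)·log₂(5/16) + (11/16)·log₂(11/16)]
  = 0.5244 + 0.3716
  = 0.8960 bits
H(P,Q) = -[(1/16)·log₂(1/16) + (1/16)·log₂(1/16) + (9/16)·log₂(9/16) + (1/4)·log₂(1/4) + (1/16)·log₂(1/16)]
  = 0.2500 + 0.2500 + 0.4669 + 0.5000 + 0.2500
  = 1.7169 bits

I(P;Q) = H(P) + H(Q) - H(P,Q)
  = 1.1982 + 0.8960 - 1.7169
  = 0.3773 bits

I(P;Q) = 0.3773 bits > I(X;Y) = 0.3601 bits, so (P, Q) has the higher mutual information (stronger dependence).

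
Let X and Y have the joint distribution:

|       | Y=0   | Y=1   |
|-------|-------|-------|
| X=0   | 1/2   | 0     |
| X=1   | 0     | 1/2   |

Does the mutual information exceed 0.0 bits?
Marginal P(X) (row sums):
  P(X=0) = 1/2 + 0 = 1/2
  P(X=1) = 0 + 1/2 = 1/2
Marginal P(Y) (column sums):
  P(Y=0) = 1/2 + 0 = 1/2
  P(Y=1) = 0 + 1/2 = 1/2

H(X) = -[(1/2)·log₂(1/2) + (1/2)·log₂(1/2)]
  = 0.5000 + 0.5000
  = 1.0000 bits
H(Y) = -[(1/2)·log₂(1/2) + (1/2)·log₂(1/2)]
  = 0.5000 + 0.5000
  = 1.0000 bits
H(X,Y) = -[(1/2)·log₂(1/2) + (1/2)·log₂(1/2)]
  = 0.5000 + 0.5000
  = 1.0000 bits

I(X;Y) = H(X) + H(Y) - H(X,Y)
  = 1.0000 + 1.0000 - 1.0000
  = 1.0000 bits

Yes. I(X;Y) = 1.0000 bits, which is > 0.0 bits.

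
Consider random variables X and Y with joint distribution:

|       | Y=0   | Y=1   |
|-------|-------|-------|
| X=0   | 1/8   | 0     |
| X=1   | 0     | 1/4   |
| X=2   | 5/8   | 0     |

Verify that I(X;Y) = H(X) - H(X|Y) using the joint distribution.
Left side, from I(X;Y) = H(X) + H(Y) - H(X,Y):
Marginal P(X) (row sums):
  P(X=0) = 1/8 + 0 = 1/8
  P(X=1) = 0 + 1/4 = 1/4
  P(X=2) = 5/8 + 0 = 5/8
Marginal P(Y) (column sums):
  P(Y=0) = 1/8 + 0 + 5/8 = 3/4
  P(Y=1) = 0 + 1/4 + 0 = 1/4

H(X) = -[(1/8)·log₂(1/8) + (1/4)·log₂(1/4) + (5/8)·log₂(5/8)]
  = 0.3750 + 0.5000 + 0.4238
  = 1.2988 bits
H(Y) = -[(3/4)·log₂(3/4) + (1/4)·log₂(1/4)]
  = 0.3113 + 0.5000
  = 0.8113 bits
H(X,Y) = -[(1/8)·log₂(1/8) + (1/4)·log₂(1/4) + (5/8)·log₂(5/8)]
  = 0.3750 + 0.5000 + 0.4238
  = 1.2988 bits

I(X;Y) = H(X) + H(Y) - H(X,Y)
  = 1.2988 + 0.8113 - 1.2988
  = 0.8113 bits

Right side, with H(X|Y) computed directly from the conditional probabilities:
H(X|Y) = -Σ P(X,Y)·log₂ P(X|Y), where P(X|Y) = P(X,Y) / P(Y)
  (cells with P(X,Y) = 0 contribute 0)
  (X=0,Y=0): P(X|Y) = (1/8)/(3/4) = 1/6;  -(1/8)·log₂(1/6) = 0.3231
  (X=1,Y=1): P(X|Y) = (1/4)/(1/4) = 1;  -(1/4)·log₂(1) = 0.0000
  (X=2,Y=0): P(X|Y) = (5/8)/(3/4) = 5/6;  -(5/8)·log₂(5/6) = 0.1644
H(X|Y) = 0.3231 + 0.0000 + 0.1644
  = 0.4875 bits
H(X) - H(X|Y) = 1.2988 - 0.4875 = 0.8113 bits

Both sides equal 0.8113 bits, so I(X;Y) = H(X) - H(X|Y) ✓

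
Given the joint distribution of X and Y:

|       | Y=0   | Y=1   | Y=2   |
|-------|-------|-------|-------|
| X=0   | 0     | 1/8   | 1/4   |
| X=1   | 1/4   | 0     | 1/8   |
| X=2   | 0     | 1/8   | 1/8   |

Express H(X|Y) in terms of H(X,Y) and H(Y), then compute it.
H(X|Y) = H(X,Y) - H(Y)

Marginal P(Y) (column sums):
  P(Y=0) = 0 + 1/4 + 0 = 1/4
  P(Y=1) = 1/8 + 0 + 1/8 = 1/4
  P(Y=2) = 1/4 + 1/8 + 1/8 = 1/2

H(X,Y) = -[(1/8)·log₂(1/8) + (1/4)·log₂(1/4) + (1/4)·log₂(1/4) + (1/8)·log₂(1/8) + (1/8)·log₂(1/8) + (1/8)·log₂(1/8)]
  = 0.3750 + 0.5000 + 0.5000 + 0.3750 + 0.3750 + 0.3750
  = 2.5000 bits
H(Y) = -[(1/4)·log₂(1/4) + (1/4)·log₂(1/4) + (1/2)·log₂(1/2)]
  = 0.5000 + 0.5000 + 0.5000
  = 1.5000 bits

H(X|Y) = 2.5000 - 1.5000 = 1.0000 bits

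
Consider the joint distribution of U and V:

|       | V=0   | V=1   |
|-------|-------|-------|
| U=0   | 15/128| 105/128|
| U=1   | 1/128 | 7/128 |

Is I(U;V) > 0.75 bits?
Marginal P(U) (row sums):
  P(U=0) = 15/128 + 105/128 = 15/16
  P(U=1) = 1/128 + 7/128 = 1/16
Marginal P(V) (column sums):
  P(V=0) = 15/128 + 1/128 = 1/8
  P(V=1) = 105/128 + 7/128 = 7/8

H(U) = -[(15/16)·log₂(15/16) + (1/16)·log₂(1/16)]
  = 0.0873 + 0.2500
  = 0.3373 bits
H(V) = -[(1/8)·log₂(1/8) + (7/8)·log₂(7/8)]
  = 0.3750 + 0.1686
  = 0.5436 bits
H(U,V) = -[(15/128)·log₂(15/128) + (105/128)·log₂(105/128) + (1/128)·log₂(1/128) + (7/128)·log₂(7/128)]
  = 0.3625 + 0.2344 + 0.0547 + 0.2293
  = 0.8809 bits

I(U;V) = H(U) + H(V) - H(U,V)
  = 0.3373 + 0.5436 - 0.8809
  = 0.0000 bits

No. I(U;V) = 0.0000 bits, which is ≤ 0.75 bits.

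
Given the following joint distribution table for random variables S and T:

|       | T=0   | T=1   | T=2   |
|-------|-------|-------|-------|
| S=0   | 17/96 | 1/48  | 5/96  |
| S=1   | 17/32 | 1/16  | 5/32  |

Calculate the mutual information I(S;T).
Marginal P(S) (row sums):
  P(S=0) = 17/96 + 1/48 + 5/96 = 1/4
  P(S=1) = 17/32 + 1/16 + 5/32 = 3/4
Marginal P(T) (column sums):
  P(T=0) = 17/96 + 17/32 = 17/24
  P(T=1) = 1/48 + 1/16 = 1/12
  P(T=2) = 5/96 + 5/32 = 5/24

H(S) = -[(1/4)·log₂(1/4) + (3/4)·log₂(3/4)]
  = 0.5000 + 0.3113
  = 0.8113 bits
H(T) = -[(17/24)·log₂(17/24) + (1/12)·log₂(1/12) + (5/24)·log₂(5/24)]
  = 0.3524 + 0.2987 + 0.4715
  = 1.1226 bits
H(S,T) = -[(17/96)·log₂(17/96) + (1/48)·log₂(1/48) + (5/96)·log₂(5/96) + (17/32)·log₂(17/32) + (1/16)·log₂(1/16) + (5/32)·log₂(5/32)]
  = 0.4423 + 0.1164 + 0.2220 + 0.4848 + 0.2500 + 0.4184
  = 1.9339 bits

I(S;T) = H(S) + H(T) - H(S,T)
  = 0.8113 + 1.1226 - 1.9339
  = 0.0000 bits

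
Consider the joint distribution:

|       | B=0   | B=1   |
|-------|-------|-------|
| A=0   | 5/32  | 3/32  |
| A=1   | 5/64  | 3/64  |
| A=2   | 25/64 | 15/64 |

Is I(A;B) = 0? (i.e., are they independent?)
Marginal P(A) (row sums):
  P(A=0) = 5/32 + 3/32 = 1/4
  P(A=1) = 5/64 + 3/64 = 1/8
  P(A=2) = 25/64 + 15/64 = 5/8
Marginal P(B) (column sums):
  P(B=0) = 5/32 + 5/64 + 25/64 = 5/8
  P(B=1) = 3/32 + 3/64 + 15/64 = 3/8

A and B are independent iff P(A=i,B=j) = P(A=i)·P(B=j) for every cell.
  P(A=0)·P(B=0) = 1/4 × 5/8 = 5/32 = P(A=0,B=0) ✓
  P(A=0)·P(B=1) = 1/4 × 3/8 = 3/32 = P(A=0,B=1) ✓
  P(A=1)·P(B=0) = 1/8 × 5/8 = 5/64 = P(A=1,B=0) ✓
  P(A=1)·P(B=1) = 1/8 × 3/8 = 3/64 = P(A=1,B=1) ✓
  P(A=2)·P(B=0) = 5/8 × 5/8 = 25/64 = P(A=2,B=0) ✓
  P(A=2)·P(B=1) = 5/8 × 3/8 = 15/64 = P(A=2,B=1) ✓

Yes, A and B are independent: every cell factors, so I(A;B) = 0 bits.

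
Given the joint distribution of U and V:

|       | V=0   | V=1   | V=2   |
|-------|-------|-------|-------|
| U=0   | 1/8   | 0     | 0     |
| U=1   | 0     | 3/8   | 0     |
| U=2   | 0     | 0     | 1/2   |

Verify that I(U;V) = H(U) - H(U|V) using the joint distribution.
Left side, from I(U;V) = H(U) + H(V) - H(U,V):
Marginal P(U) (row sums):
  P(U=0) = 1/8 + 0 + 0 = 1/8
  P(U=1) = 0 + 3/8 + 0 = 3/8
  P(U=2) = 0 + 0 + 1/2 = 1/2
Marginal P(V) (column sums):
  P(V=0) = 1/8 + 0 + 0 = 1/8
  P(V=1) = 0 + 3/8 + 0 = 3/8
  P(V=2) = 0 + 0 + 1/2 = 1/2

H(U) = -[(1/8)·log₂(1/8) + (3/8)·log₂(3/8) + (1/2)·log₂(1/2)]
  = 0.3750 + 0.5306 + 0.5000
  = 1.4056 bits
H(V) = -[(1/8)·log₂(1/8) + (3/8)·log₂(3/8) + (1/2)·log₂(1/2)]
  = 0.3750 + 0.5306 + 0.5000
  = 1.4056 bits
H(U,V) = -[(1/8)·log₂(1/8) + (3/8)·log₂(3/8) + (1/2)·log₂(1/2)]
  = 0.3750 + 0.5306 + 0.5000
  = 1.4056 bits

I(U;V) = H(U) + H(V) - H(U,V)
  = 1.4056 + 1.4056 - 1.4056
  = 1.4056 bits

Right side, with H(U|V) computed directly from the conditional probabilities:
H(U|V) = -Σ P(U,V)·log₂ P(U|V), where P(U|V) = P(U,V) / P(V)
  (cells with P(U,V) = 0 contribute 0)
  (U=0,V=0): P(U|V) = (1/8)/(1/8) = 1;  -(1/8)·log₂(1) = 0.0000
  (U=1,V=1): P(U|V) = (3/8)/(3/8) = 1;  -(3/8)·log₂(1) = 0.0000
  (U=2,V=2): P(U|V) = (1/2)/(1/2) = 1;  -(1/2)·log₂(1) = 0.0000
H(U|V) = 0.0000 + 0.0000 + 0.0000
  = 0.0000 bits
H(U) - H(U|V) = 1.4056 - 0.0000 = 1.4056 bits

Both sides equal 1.4056 bits, so I(U;V) = H(U) - H(U|V) ✓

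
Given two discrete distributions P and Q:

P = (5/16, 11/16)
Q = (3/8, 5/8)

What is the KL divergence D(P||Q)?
D(P||Q) = Σ P(i) log₂(P(i)/Q(i))
  i=0: (5/16) × log₂((5/16)/(3/8)) = (5/16) × log₂(5/6) = -0.0822
  i=1: (11/16) × log₂((11/16)/(5/8)) = (11/16) × log₂(11/10) = 0.0945
D(P||Q) = -0.0822 + 0.0945
  = 0.0123 bits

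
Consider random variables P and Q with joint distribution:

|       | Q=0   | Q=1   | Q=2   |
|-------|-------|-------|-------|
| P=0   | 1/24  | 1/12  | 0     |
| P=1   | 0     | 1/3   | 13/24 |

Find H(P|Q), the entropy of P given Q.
Marginal P(Q) (column sums):
  P(Q=0) = 1/24 + 0 = 1/24
  P(Q=1) = 1/12 + 1/3 = 5/12
  P(Q=2) = 0 + 13/24 = 13/24

H(P|Q) = -Σ P(P,Q)·log₂ P(P|Q), where P(P|Q) = P(P,Q) / P(Q)
  (cells with P(P,Q) = 0 contribute 0)
  (P=0,Q=0): P(P|Q) = (1/24)/(1/24) = 1;  -(1/24)·log₂(1) = 0.0000
  (P=0,Q=1): P(P|Q) = (1/12)/(5/12) = 1/5;  -(1/12)·log₂(1/5) = 0.1935
  (P=1,Q=1): P(P|Q) = (1/3)/(5/12) = 4/5;  -(1/3)·log₂(4/5) = 0.1073
  (P=1,Q=2): P(P|Q) = (13/24)/(13/24) = 1;  -(13/24)·log₂(1) = 0.0000
H(P|Q) = 0.0000 + 0.1935 + 0.1073 + 0.0000
  = 0.3008 bits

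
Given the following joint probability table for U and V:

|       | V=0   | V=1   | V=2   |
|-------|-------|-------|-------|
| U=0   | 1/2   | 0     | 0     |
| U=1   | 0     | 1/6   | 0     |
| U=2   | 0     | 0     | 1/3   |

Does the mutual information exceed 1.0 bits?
Marginal P(U) (row sums):
  P(U=0) = 1/2 + 0 + 0 = 1/2
  P(U=1) = 0 + 1/6 + 0 = 1/6
  P(U=2) = 0 + 0 + 1/3 = 1/3
Marginal P(V) (column sums):
  P(V=0) = 1/2 + 0 + 0 = 1/2
  P(V=1) = 0 + 1/6 + 0 = 1/6
  P(V=2) = 0 + 0 + 1/3 = 1/3

H(U) = -[(1/2)·log₂(1/2) + (1/6)·log₂(1/6) + (1/3)·log₂(1/3)]
  = 0.5000 + 0.4308 + 0.5283
  = 1.4591 bits
H(V) = -[(1/2)·log₂(1/2) + (1/6)·log₂(1/6) + (1/3)·log₂(1/3)]
  = 0.5000 + 0.4308 + 0.5283
  = 1.4591 bits
H(U,V) = -[(1/2)·log₂(1/2) + (1/6)·log₂(1/6) + (1/3)·log₂(1/3)]
  = 0.5000 + 0.4308 + 0.5283
  = 1.4591 bits

I(U;V) = H(U) + H(V) - H(U,V)
  = 1.4591 + 1.4591 - 1.4591
  = 1.4591 bits

Yes. I(U;V) = 1.4591 bits, which is > 1.0 bits.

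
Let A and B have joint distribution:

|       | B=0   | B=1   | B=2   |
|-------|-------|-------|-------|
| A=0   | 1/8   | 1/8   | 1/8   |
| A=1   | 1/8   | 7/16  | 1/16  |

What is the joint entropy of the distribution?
H(A,B) = -Σ P(A,B) log₂ P(A,B), summed over the non-zero cells:
H(A,B) = -[(1/8)·log₂(1/8) + (1/8)·log₂(1/8) + (1/8)·log₂(1/8) + (1/8)·log₂(1/8) + (7/16)·log₂(7/16) + (1/16)·log₂(1/16)]
  = 0.3750 + 0.3750 + 0.3750 + 0.3750 + 0.5218 + 0.2500
  = 2.2718 bits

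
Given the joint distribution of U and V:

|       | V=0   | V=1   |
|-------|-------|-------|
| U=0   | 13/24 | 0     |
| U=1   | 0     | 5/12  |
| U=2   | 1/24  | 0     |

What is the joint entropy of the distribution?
H(U,V) = -Σ P(U,V) log₂ P(U,V), summed over the non-zero cells:
H(U,V) = -[(13/24)·log₂(13/24) + (5/12)·log₂(5/12) + (1/24)·log₂(1/24)]
  = 0.4791 + 0.5263 + 0.1910
  = 1.1964 bits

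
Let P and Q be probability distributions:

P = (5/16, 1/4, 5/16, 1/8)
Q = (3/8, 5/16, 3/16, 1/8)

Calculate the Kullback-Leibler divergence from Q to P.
D(P||Q) = Σ P(i) log₂(P(i)/Q(i))
  i=0: (5/16) × log₂((5/16)/(3/8)) = (5/16) × log₂(5/6) = -0.0822
  i=1: (1/4) × log₂((1/4)/(5/16)) = (1/4) × log₂(4/5) = -0.0805
  i=2: (5/16) × log₂((5/16)/(3/16)) = (5/16) × log₂(5/3) = 0.2303
  i=3: (1/8) × log₂((1/8)/(1/8)) = (1/8) × log₂(1) = 0.0000
D(P||Q) = -0.0822 - 0.0805 + 0.2303 + 0.0000
  = 0.0676 bits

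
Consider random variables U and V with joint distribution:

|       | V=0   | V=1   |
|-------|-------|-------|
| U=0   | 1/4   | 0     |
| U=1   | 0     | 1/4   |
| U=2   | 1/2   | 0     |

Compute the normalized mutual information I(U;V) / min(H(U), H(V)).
Marginal P(U) (row sums):
  P(U=0) = 1/4 + 0 = 1/4
  P(U=1) = 0 + 1/4 = 1/4
  P(U=2) = 1/2 + 0 = 1/2
Marginal P(V) (column sums):
  P(V=0) = 1/4 + 0 + 1/2 = 3/4
  P(V=1) = 0 + 1/4 + 0 = 1/4

H(U) = -[(1/4)·log₂(1/4) + (1/4)·log₂(1/4) + (1/2)·log₂(1/2)]
  = 0.5000 + 0.5000 + 0.5000
  = 1.5000 bits
H(V) = -[(3/4)·log₂(3/4) + (1/4)·log₂(1/4)]
  = 0.3113 + 0.5000
  = 0.8113 bits
H(U,V) = -[(1/4)·log₂(1/4) + (1/4)·log₂(1/4) + (1/2)·log₂(1/2)]
  = 0.5000 + 0.5000 + 0.5000
  = 1.5000 bits

I(U;V) = H(U) + H(V) - H(U,V)
  = 1.5000 + 0.8113 - 1.5000
  = 0.8113 bits

min(H(U), H(V)) = min(1.5000, 0.8113) = 0.8113 bits
Normalized MI = 0.8113 / 0.8113 = 1.0000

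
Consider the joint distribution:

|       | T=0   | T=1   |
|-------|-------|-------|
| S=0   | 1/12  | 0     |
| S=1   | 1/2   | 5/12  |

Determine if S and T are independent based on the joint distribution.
Marginal P(S) (row sums):
  P(S=0) = 1/12 + 0 = 1/12
  P(S=1) = 1/2 + 5/12 = 11/12
Marginal P(T) (column sums):
  P(T=0) = 1/12 + 1/2 = 7/12
  P(T=1) = 0 + 5/12 = 5/12

S and T are independent iff P(S=i,T=j) = P(S=i)·P(T=j) for every cell.
  P(S=0)·P(T=0) = 1/12 × 7/12 = 7/144, but P(S=0,T=0) = 1/12 ✗

No, S and T are not independent. Quantitatively, I(S;T) > 0:

H(S) = -[(1/12)·log₂(1/12) + (11/12)·log₂(11/12)]
  = 0.2987 + 0.1151
  = 0.4138 bits
H(T) = -[(7/12)·log₂(7/12) + (5/12)·log₂(5/12)]
  = 0.4536 + 0.5263
  = 0.9799 bits
H(S,T) = -[(1/12)·log₂(1/12) + (1/2)·log₂(1/2) + (5/12)·log₂(5/12)]
  = 0.2987 + 0.5000 + 0.5263
  = 1.3250 bits
I(S;T) = H(S) + H(T) - H(S,T) = 0.4138 + 0.9799 - 1.3250 = 0.0687 bits > 0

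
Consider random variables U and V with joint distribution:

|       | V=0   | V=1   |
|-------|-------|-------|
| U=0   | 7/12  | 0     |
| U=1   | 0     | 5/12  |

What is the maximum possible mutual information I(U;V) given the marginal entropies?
The upper bound on mutual information is I(U;V) ≤ min(H(U), H(V)).

Marginal P(U) (row sums):
  P(U=0) = 7/12 + 0 = 7/12
  P(U=1) = 0 + 5/12 = 5/12
Marginal P(V) (column sums):
  P(V=0) = 7/12 + 0 = 7/12
  P(V=1) = 0 + 5/12 = 5/12

H(U) = -[(7/12)·log₂(7/12) + (5/12)·log₂(5/12)]
  = 0.4536 + 0.5263
  = 0.9799 bits
H(V) = -[(7/12)·log₂(7/12) + (5/12)·log₂(5/12)]
  = 0.4536 + 0.5263
  = 0.9799 bits

Maximum possible I(U;V) = min(0.9799, 0.9799) = 0.9799 bits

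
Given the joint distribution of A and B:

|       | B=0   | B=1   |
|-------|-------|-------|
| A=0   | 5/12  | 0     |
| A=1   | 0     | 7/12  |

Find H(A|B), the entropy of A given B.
Marginal P(B) (column sums):
  P(B=0) = 5/12 + 0 = 5/12
  P(B=1) = 0 + 7/12 = 7/12

H(A|B) = -Σ P(A,B)·log₂ P(A|B), where P(A|B) = P(A,B) / P(B)
  (cells with P(A,B) = 0 contribute 0)
  (A=0,B=0): P(A|B) = (5/12)/(5/12) = 1;  -(5/12)·log₂(1) = 0.0000
  (A=1,B=1): P(A|B) = (7/12)/(7/12) = 1;  -(7/12)·log₂(1) = 0.0000
H(A|B) = 0.0000 + 0.0000
  = 0.0000 bits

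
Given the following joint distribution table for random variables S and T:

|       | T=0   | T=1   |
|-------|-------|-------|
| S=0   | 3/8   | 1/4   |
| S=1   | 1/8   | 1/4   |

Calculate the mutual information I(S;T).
Marginal P(S) (row sums):
  P(S=0) = 3/8 + 1/4 = 5/8
  P(S=1) = 1/8 + 1/4 = 3/8
Marginal P(T) (column sums):
  P(T=0) = 3/8 + 1/8 = 1/2
  P(T=1) = 1/4 + 1/4 = 1/2

H(S) = -[(5/8)·log₂(5/8) + (3/8)·log₂(3/8)]
  = 0.4238 + 0.5306
  = 0.9544 bits
H(T) = -[(1/2)·log₂(1/2) + (1/2)·log₂(1/2)]
  = 0.5000 + 0.5000
  = 1.0000 bits
H(S,T) = -[(3/8)·log₂(3/8) + (1/4)·log₂(1/4) + (1/8)·log₂(1/8) + (1/4)·log₂(1/4)]
  = 0.5306 + 0.5000 + 0.3750 + 0.5000
  = 1.9056 bits

I(S;T) = H(S) + H(T) - H(S,T)
  = 0.9544 + 1.0000 - 1.9056
  = 0.0488 bits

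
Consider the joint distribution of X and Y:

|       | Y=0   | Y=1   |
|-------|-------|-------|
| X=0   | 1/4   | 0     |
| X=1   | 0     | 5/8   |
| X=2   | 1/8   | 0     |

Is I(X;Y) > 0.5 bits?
Marginal P(X) (row sums):
  P(X=0) = 1/4 + 0 = 1/4
  P(X=1) = 0 + 5/8 = 5/8
  P(X=2) = 1/8 + 0 = 1/8
Marginal P(Y) (column sums):
  P(Y=0) = 1/4 + 0 + 1/8 = 3/8
  P(Y=1) = 0 + 5/8 + 0 = 5/8

H(X) = -[(1/4)·log₂(1/4) + (5/8)·log₂(5/8) + (1/8)·log₂(1/8)]
  = 0.5000 + 0.4238 + 0.3750
  = 1.2988 bits
H(Y) = -[(3/8)·log₂(3/8) + (5/8)·log₂(5/8)]
  = 0.5306 + 0.4238
  = 0.9544 bits
H(X,Y) = -[(1/4)·log₂(1/4) + (5/8)·log₂(5/8) + (1/8)·log₂(1/8)]
  = 0.5000 + 0.4238 + 0.3750
  = 1.2988 bits

I(X;Y) = H(X) + H(Y) - H(X,Y)
  = 1.2988 + 0.9544 - 1.2988
  = 0.9544 bits

Yes. I(X;Y) = 0.9544 bits, which is > 0.5 bits.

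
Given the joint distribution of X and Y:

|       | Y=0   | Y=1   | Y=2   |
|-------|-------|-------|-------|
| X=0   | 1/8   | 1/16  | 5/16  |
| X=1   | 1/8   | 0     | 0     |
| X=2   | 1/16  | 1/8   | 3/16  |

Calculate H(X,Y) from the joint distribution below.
H(X,Y) = -Σ P(X,Y) log₂ P(X,Y), summed over the non-zero cells:
H(X,Y) = -[(1/8)·log₂(1/8) + (1/16)·log₂(1/16) + (5/16)·log₂(5/16) + (1/8)·log₂(1/8) + (1/16)·log₂(1/16) + (1/8)·log₂(1/8) + (3/16)·log₂(3/16)]
  = 0.3750 + 0.2500 + 0.5244 + 0.3750 + 0.2500 + 0.3750 + 0.4528
  = 2.6022 bits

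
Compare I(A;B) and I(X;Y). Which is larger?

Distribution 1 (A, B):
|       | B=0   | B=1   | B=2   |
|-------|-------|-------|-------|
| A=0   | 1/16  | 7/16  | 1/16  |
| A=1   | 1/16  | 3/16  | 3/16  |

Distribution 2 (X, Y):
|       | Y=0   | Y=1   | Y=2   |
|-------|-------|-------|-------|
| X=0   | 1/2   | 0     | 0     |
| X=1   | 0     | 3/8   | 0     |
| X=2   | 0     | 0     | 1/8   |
Distribution 1 (A, B):
Marginal P(A) (row sums):
  P(A=0) = 1/16 + 7/16 + 1/16 = 9/16
  P(A=1) = 1/16 + 3/16 + 3/16 = 7/16
Marginal P(B) (column sums):
  P(B=0) = 1/16 + 1/16 = 1/8
  P(B=1) = 7/16 + 3/16 = 5/8
  P(B=2) = 1/16 + 3/16 = 1/4

H(A) = -[(9/16)·log₂(9/16) + (7/16)·log₂(7/16)]
  = 0.4669 + 0.5218
  = 0.9887 bits
H(B) = -[(1/8)·log₂(1/8) + (5/8)·log₂(5/8) + (1/4)·log₂(1/4)]
  = 0.3750 + 0.4238 + 0.5000
  = 1.2988 bits
H(A,B) = -[(1/16)·log₂(1/16) + (7/16)·log₂(7/16) + (1/16)·log₂(1/16) + (1/16)·log₂(1/16) + (3/16)·log₂(3/16) + (3/16)·log₂(3/16)]
  = 0.2500 + 0.5218 + 0.2500 + 0.2500 + 0.4528 + 0.4528
  = 2.1774 bits

I(A;B) = H(A) + H(B) - H(A,B)
  = 0.9887 + 1.2988 - 2.1774
  = 0.1101 bits

Distribution 2 (X, Y):
Marginal P(X) (row sums):
  P(X=0) = 1/2 + 0 + 0 = 1/2
  P(X=1) = 0 + 3/8 + 0 = 3/8
  P(X=2) = 0 + 0 + 1/8 = 1/8
Marginal P(Y) (column sums):
  P(Y=0) = 1/2 + 0 + 0 = 1/2
  P(Y=1) = 0 + 3/8 + 0 = 3/8
  P(Y=2) = 0 + 0 + 1/8 = 1/8

H(X) = -[(1/2)·log₂(1/2) + (3/8)·log₂(3/8) + (1/8)·log₂(1/8)]
  = 0.5000 + 0.5306 + 0.3750
  = 1.4056 bits
H(Y) = -[(1/2)·log₂(1/2) + (3/8)·log₂(3/8) + (1/8)·log₂(1/8)]
  = 0.5000 + 0.5306 + 0.3750
  = 1.4056 bits
H(X,Y) = -[(1/2)·log₂(1/2) + (3/8)·log₂(3/8) + (1/8)·log₂(1/8)]
  = 0.5000 + 0.5306 + 0.3750
  = 1.4056 bits

I(X;Y) = H(X) + H(Y) - H(X,Y)
  = 1.4056 + 1.4056 - 1.4056
  = 1.4056 bits

I(X;Y) = 1.4056 bits > I(A;B) = 0.1101 bits, so (X, Y) has the higher mutual information (stronger dependence).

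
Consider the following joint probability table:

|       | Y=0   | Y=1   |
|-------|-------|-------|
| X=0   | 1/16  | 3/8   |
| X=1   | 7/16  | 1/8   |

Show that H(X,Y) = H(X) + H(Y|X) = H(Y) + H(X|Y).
Marginal P(X) (row sums):
  P(X=0) = 1/16 + 3/8 = 7/16
  P(X=1) = 7/16 + 1/8 = 9/16
Marginal P(Y) (column sums):
  P(Y=0) = 1/16 + 7/16 = 1/2
  P(Y=1) = 3/8 + 1/8 = 1/2

Decomposition 1: H(X) + H(Y|X)
H(X) = -[(7/16)·log₂(7/16) + (9/16)·log₂(9/16)]
  = 0.5218 + 0.4669
  = 0.9887 bits
H(Y|X) = -Σ P(X,Y)·log₂ P(Y|X), where P(Y|X) = P(X,Y) / P(X)
  (X=0,Y=0): P(Y|X) = (1/16)/(7/16) = 1/7;  -(1/16)·log₂(1/7) = 0.1755
  (X=0,Y=1): P(Y|X) = (3/8)/(7/16) = 6/7;  -(3/8)·log₂(6/7) = 0.0834
  (X=1,Y=0): P(Y|X) = (7/16)/(9/16) = 7/9;  -(7/16)·log₂(7/9) = 0.1586
  (X=1,Y=1): P(Y|X) = (1/8)/(9/16) = 2/9;  -(1/8)·log₂(2/9) = 0.2712
H(Y|X) = 0.1755 + 0.0834 + 0.1586 + 0.2712
  = 0.6887 bits
H(X) + H(Y|X) = 0.9887 + 0.6887 = 1.6774 bits

Decomposition 2: H(Y) + H(X|Y)
H(Y) = -[(1/2)·log₂(1/2) + (1/2)·log₂(1/2)]
  = 0.5000 + 0.5000
  = 1.0000 bits
H(X|Y) = -Σ P(X,Y)·log₂ P(X|Y), where P(X|Y) = P(X,Y) / P(Y)
  (X=0,Y=0): P(X|Y) = (1/16)/(1/2) = 1/8;  -(1/16)·log₂(1/8) = 0.1875
  (X=0,Y=1): P(X|Y) = (3/8)/(1/2) = 3/4;  -(3/8)·log₂(3/4) = 0.1556
  (X=1,Y=0): P(X|Y) = (7/16)/(1/2) = 7/8;  -(7/16)·log₂(7/8) = 0.0843
  (X=1,Y=1): P(X|Y) = (1/8)/(1/2) = 1/4;  -(1/8)·log₂(1/4) = 0.2500
H(X|Y) = 0.1875 + 0.1556 + 0.0843 + 0.2500
  = 0.6774 bits
H(Y) + H(X|Y) = 1.0000 + 0.6774 = 1.6774 bits

Direct computation of the joint entropy:
H(X,Y) = -[(1/16)·log₂(1/16) + (3/8)·log₂(3/8) + (7/16)·log₂(7/16) + (1/8)·log₂(1/8)]
  = 0.2500 + 0.5306 + 0.5218 + 0.3750
  = 1.6774 bits

All three agree: H(X,Y) = 1.6774 bits ✓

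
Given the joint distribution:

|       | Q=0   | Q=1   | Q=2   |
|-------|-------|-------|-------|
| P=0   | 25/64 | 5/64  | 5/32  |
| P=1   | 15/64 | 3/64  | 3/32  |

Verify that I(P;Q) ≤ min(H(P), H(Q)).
Marginal P(P) (row sums):
  P(P=0) = 25/64 + 5/64 + 5/32 = 5/8
  P(P=1) = 15/64 + 3/64 + 3/32 = 3/8
Marginal P(Q) (column sums):
  P(Q=0) = 25/64 + 15/64 = 5/8
  P(Q=1) = 5/64 + 3/64 = 1/8
  P(Q=2) = 5/32 + 3/32 = 1/4

H(P) = -[(5/8)·log₂(5/8) + (3/8)·log₂(3/8)]
  = 0.4238 + 0.5306
  = 0.9544 bits
H(Q) = -[(5/8)·log₂(5/8) + (1/8)·log₂(1/8) + (1/4)·log₂(1/4)]
  = 0.4238 + 0.3750 + 0.5000
  = 1.2988 bits
H(P,Q) = -[(25/64)·log₂(25/64) + (5/64)·log₂(5/64) + (5/32)·log₂(5/32) + (15/64)·log₂(15/64) + (3/64)·log₂(3/64) + (3/32)·log₂(3/32)]
  = 0.5297 + 0.2873 + 0.4184 + 0.4906 + 0.2070 + 0.3202
  = 2.2532 bits

I(P;Q) = H(P) + H(Q) - H(P,Q)
  = 0.9544 + 1.2988 - 2.2532
  = 0.0000 bits

min(H(P), H(Q)) = min(0.9544, 1.2988) = 0.9544 bits
Since 0.0000 ≤ 0.9544, the bound is satisfied ✓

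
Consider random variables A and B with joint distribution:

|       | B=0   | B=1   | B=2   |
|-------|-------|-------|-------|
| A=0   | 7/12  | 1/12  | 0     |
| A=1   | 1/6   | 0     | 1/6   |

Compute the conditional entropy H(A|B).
Marginal P(B) (column sums):
  P(B=0) = 7/12 + 1/6 = 3/4
  P(B=1) = 1/12 + 0 = 1/12
  P(B=2) = 0 + 1/6 = 1/6

H(A|B) = -Σ P(A,B)·log₂ P(A|B), where P(A|B) = P(A,B) / P(B)
  (cells with P(A,B) = 0 contribute 0)
  (A=0,B=0): P(A|B) = (7/12)/(3/4) = 7/9;  -(7/12)·log₂(7/9) = 0.2115
  (A=0,B=1): P(A|B) = (1/12)/(1/12) = 1;  -(1/12)·log₂(1) = 0.0000
  (A=1,B=0): P(A|B) = (1/6)/(3/4) = 2/9;  -(1/6)·log₂(2/9) = 0.3617
  (A=1,B=2): P(A|B) = (1/6)/(1/6) = 1;  -(1/6)·log₂(1) = 0.0000
H(A|B) = 0.2115 + 0.0000 + 0.3617 + 0.0000
  = 0.5732 bits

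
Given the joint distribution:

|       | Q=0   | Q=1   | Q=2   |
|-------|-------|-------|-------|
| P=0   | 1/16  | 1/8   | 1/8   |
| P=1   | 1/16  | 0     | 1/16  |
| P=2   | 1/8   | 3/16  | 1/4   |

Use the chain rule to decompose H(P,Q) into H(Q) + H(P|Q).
By the chain rule: H(P,Q) = H(Q) + H(P|Q)

Marginal P(Q) (column sums):
  P(Q=0) = 1/16 + 1/16 + 1/8 = 1/4
  P(Q=1) = 1/8 + 0 + 3/16 = 5/16
  P(Q=2) = 1/8 + 1/16 + 1/4 = 7/16
H(Q) = -[(1/4)·log₂(1/4) + (5/16)·log₂(5/16) + (7/16)·log₂(7/16)]
  = 0.5000 + 0.5244 + 0.5218
  = 1.5462 bits
H(P|Q) = -Σ P(P,Q)·log₂ P(P|Q), where P(P|Q) = P(P,Q) / P(Q)
  (cells with P(P,Q) = 0 contribute 0)
  (P=0,Q=0): P(P|Q) = (1/16)/(1/4) = 1/4;  -(1/16)·log₂(1/4) = 0.1250
  (P=0,Q=1): P(P|Q) = (1/8)/(5/16) = 2/5;  -(1/8)·log₂(2/5) = 0.1652
  (P=0,Q=2): P(P|Q) = (1/8)/(7/16) = 2/7;  -(1/8)·log₂(2/7) = 0.2259
  (P=1,Q=0): P(P|Q) = (1/16)/(1/4) = 1/4;  -(1/16)·log₂(1/4) = 0.1250
  (P=1,Q=2): P(P|Q) = (1/16)/(7/16) = 1/7;  -(1/16)·log₂(1/7) = 0.1755
  (P=2,Q=0): P(P|Q) = (1/8)/(1/4) = 1/2;  -(1/8)·log₂(1/2) = 0.1250
  (P=2,Q=1): P(P|Q) = (3/16)/(5/16) = 3/5;  -(3/16)·log₂(3/5) = 0.1382
  (P=2,Q=2): P(P|Q) = (1/4)/(7/16) = 4/7;  -(1/4)·log₂(4/7) = 0.2018
H(P|Q) = 0.1250 + 0.1652 + 0.2259 + 0.1250 + 0.1755 + 0.1250 + 0.1382 + 0.2018
  = 1.2816 bits

H(P,Q) = H(Q) + H(P|Q) = 1.5462 + 1.2816 = 2.8278 bits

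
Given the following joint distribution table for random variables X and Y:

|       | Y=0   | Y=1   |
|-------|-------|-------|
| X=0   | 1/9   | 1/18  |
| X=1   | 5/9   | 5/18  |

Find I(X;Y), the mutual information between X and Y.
Marginal P(X) (row sums):
  P(X=0) = 1/9 + 1/18 = 1/6
  P(X=1) = 5/9 + 5/18 = 5/6
Marginal P(Y) (column sums):
  P(Y=0) = 1/9 + 5/9 = 2/3
  P(Y=1) = 1/18 + 5/18 = 1/3

H(X) = -[(1/6)·log₂(1/6) + (5/6)·log₂(5/6)]
  = 0.4308 + 0.2192
  = 0.6500 bits
H(Y) = -[(2/3)·log₂(2/3) + (1/3)·log₂(1/3)]
  = 0.3900 + 0.5283
  = 0.9183 bits
H(X,Y) = -[(1/9)·log₂(1/9) + (1/18)·log₂(1/18) + (5/9)·log₂(5/9) + (5/18)·log₂(5/18)]
  = 0.3522 + 0.2317 + 0.4711 + 0.5133
  = 1.5683 bits

I(X;Y) = H(X) + H(Y) - H(X,Y)
  = 0.6500 + 0.9183 - 1.5683
  = 0.0000 bits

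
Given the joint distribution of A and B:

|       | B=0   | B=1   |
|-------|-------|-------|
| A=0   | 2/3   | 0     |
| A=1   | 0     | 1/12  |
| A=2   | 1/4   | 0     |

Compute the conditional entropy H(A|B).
Marginal P(B) (column sums):
  P(B=0) = 2/3 + 0 + 1/4 = 11/12
  P(B=1) = 0 + 1/12 + 0 = 1/12

H(A|B) = -Σ P(A,B)·log₂ P(A|B), where P(A|B) = P(A,B) / P(B)
  (cells with P(A,B) = 0 contribute 0)
  (A=0,B=0): P(A|B) = (2/3)/(11/12) = 8/11;  -(2/3)·log₂(8/11) = 0.3063
  (A=1,B=1): P(A|B) = (1/12)/(1/12) = 1;  -(1/12)·log₂(1) = 0.0000
  (A=2,B=0): P(A|B) = (1/4)/(11/12) = 3/11;  -(1/4)·log₂(3/11) = 0.4686
H(A|B) = 0.3063 + 0.0000 + 0.4686
  = 0.7749 bits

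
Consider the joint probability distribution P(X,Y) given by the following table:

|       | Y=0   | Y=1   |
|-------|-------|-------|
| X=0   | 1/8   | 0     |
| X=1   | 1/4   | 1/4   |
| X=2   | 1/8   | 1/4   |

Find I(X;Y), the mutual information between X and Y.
Marginal P(X) (row sums):
  P(X=0) = 1/8 + 0 = 1/8
  P(X=1) = 1/4 + 1/4 = 1/2
  P(X=2) = 1/8 + 1/4 = 3/8
Marginal P(Y) (column sums):
  P(Y=0) = 1/8 + 1/4 + 1/8 = 1/2
  P(Y=1) = 0 + 1/4 + 1/4 = 1/2

H(X) = -[(1/8)·log₂(1/8) + (1/2)·log₂(1/2) + (3/8)·log₂(3/8)]
  = 0.3750 + 0.5000 + 0.5306
  = 1.4056 bits
H(Y) = -[(1/2)·log₂(1/2) + (1/2)·log₂(1/2)]
  = 0.5000 + 0.5000
  = 1.0000 bits
H(X,Y) = -[(1/8)·log₂(1/8) + (1/4)·log₂(1/4) + (1/4)·log₂(1/4) + (1/8)·log₂(1/8) + (1/4)·log₂(1/4)]
  = 0.3750 + 0.5000 + 0.5000 + 0.3750 + 0.5000
  = 2.2500 bits

I(X;Y) = H(X) + H(Y) - H(X,Y)
  = 1.4056 + 1.0000 - 2.2500
  = 0.1556 bits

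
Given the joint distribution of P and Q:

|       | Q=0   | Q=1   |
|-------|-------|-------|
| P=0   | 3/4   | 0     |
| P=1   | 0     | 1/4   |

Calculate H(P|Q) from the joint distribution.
Marginal P(Q) (column sums):
  P(Q=0) = 3/4 + 0 = 3/4
  P(Q=1) = 0 + 1/4 = 1/4

H(P|Q) = -Σ P(P,Q)·log₂ P(P|Q), where P(P|Q) = P(P,Q) / P(Q)
  (cells with P(P,Q) = 0 contribute 0)
  (P=0,Q=0): P(P|Q) = (3/4)/(3/4) = 1;  -(3/4)·log₂(1) = 0.0000
  (P=1,Q=1): P(P|Q) = (1/4)/(1/4) = 1;  -(1/4)·log₂(1) = 0.0000
H(P|Q) = 0.0000 + 0.0000
  = 0.0000 bits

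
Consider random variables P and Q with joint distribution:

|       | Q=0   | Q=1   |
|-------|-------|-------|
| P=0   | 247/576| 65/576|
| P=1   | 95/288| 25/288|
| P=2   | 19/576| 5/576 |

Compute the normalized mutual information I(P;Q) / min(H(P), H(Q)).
Marginal P(P) (row sums):
  P(P=0) = 247/576 + 65/576 = 13/24
  P(P=1) = 95/288 + 25/288 = 5/12
  P(P=2) = 19/576 + 5/576 = 1/24
Marginal P(Q) (column sums):
  P(Q=0) = 247/576 + 95/288 + 19/576 = 19/24
  P(Q=1) = 65/576 + 25/288 + 5/576 = 5/24

H(P) = -[(13/24)·log₂(13/24) + (5/12)·log₂(5/12) + (1/24)·log₂(1/24)]
  = 0.4791 + 0.5263 + 0.1910
  = 1.1964 bits
H(Q) = -[(19/24)·log₂(19/24) + (5/24)·log₂(5/24)]
  = 0.2668 + 0.4715
  = 0.7383 bits
H(P,Q) = -[(247/576)·log₂(247/576) + (65/576)·log₂(65/576) + (95/288)·log₂(95/288) + (25/288)·log₂(25/288) + (19/576)·log₂(19/576) + (5/576)·log₂(5/576)]
  = 0.5238 + 0.3552 + 0.5278 + 0.3061 + 0.1624 + 0.0594
  = 1.9347 bits

I(P;Q) = H(P) + H(Q) - H(P,Q)
  = 1.1964 + 0.7383 - 1.9347
  = 0.0000 bits

min(H(P), H(Q)) = min(1.1964, 0.7383) = 0.7383 bits
Normalized MI = 0.0000 / 0.7383 = 0.0000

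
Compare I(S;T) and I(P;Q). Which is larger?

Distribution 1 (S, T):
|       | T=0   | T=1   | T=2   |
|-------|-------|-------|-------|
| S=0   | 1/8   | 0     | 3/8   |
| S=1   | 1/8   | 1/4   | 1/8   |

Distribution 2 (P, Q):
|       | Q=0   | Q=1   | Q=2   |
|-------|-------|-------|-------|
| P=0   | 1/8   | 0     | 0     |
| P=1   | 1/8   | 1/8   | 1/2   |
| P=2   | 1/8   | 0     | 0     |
Distribution 1 (S, T):
Marginal P(S) (row sums):
  P(S=0) = 1/8 + 0 + 3/8 = 1/2
  P(S=1) = 1/8 + 1/4 + 1/8 = 1/2
Marginal P(T) (column sums):
  P(T=0) = 1/8 + 1/8 = 1/4
  P(T=1) = 0 + 1/4 = 1/4
  P(T=2) = 3/8 + 1/8 = 1/2

H(S) = -[(1/2)·log₂(1/2) + (1/2)·log₂(1/2)]
  = 0.5000 + 0.5000
  = 1.0000 bits
H(T) = -[(1/4)·log₂(1/4) + (1/4)·log₂(1/4) + (1/2)·log₂(1/2)]
  = 0.5000 + 0.5000 + 0.5000
  = 1.5000 bits
H(S,T) = -[(1/8)·log₂(1/8) + (3/8)·log₂(3/8) + (1/8)·log₂(1/8) + (1/4)·log₂(1/4) + (1/8)·log₂(1/8)]
  = 0.3750 + 0.5306 + 0.3750 + 0.5000 + 0.3750
  = 2.1556 bits

I(S;T) = H(S) + H(T) - H(S,T)
  = 1.0000 + 1.5000 - 2.1556
  = 0.3444 bits

Distribution 2 (P, Q):
Marginal P(P) (row sums):
  P(P=0) = 1/8 + 0 + 0 = 1/8
  P(P=1) = 1/8 + 1/8 + 1/2 = 3/4
  P(P=2) = 1/8 + 0 + 0 = 1/8
Marginal P(Q) (column sums):
  P(Q=0) = 1/8 + 1/8 + 1/8 = 3/8
  P(Q=1) = 0 + 1/8 + 0 = 1/8
  P(Q=2) = 0 + 1/2 + 0 = 1/2

H(P) = -[(1/8)·log₂(1/8) + (3/4)·log₂(3/4) + (1/8)·log₂(1/8)]
  = 0.3750 + 0.3113 + 0.3750
  = 1.0613 bits
H(Q) = -[(3/8)·log₂(3/8) + (1/8)·log₂(1/8) + (1/2)·log₂(1/2)]
  = 0.5306 + 0.3750 + 0.5000
  = 1.4056 bits
H(P,Q) = -[(1/8)·log₂(1/8) + (1/8)·log₂(1/8) + (1/8)·log₂(1/8) + (1/2)·log₂(1/2) + (1/8)·log₂(1/8)]
  = 0.3750 + 0.3750 + 0.3750 + 0.5000 + 0.3750
  = 2.0000 bits

I(P;Q) = H(P) + H(Q) - H(P,Q)
  = 1.0613 + 1.4056 - 2.0000
  = 0.4669 bits

I(P;Q) = 0.4669 bits > I(S;T) = 0.3444 bits, so (P, Q) has the higher mutual information (stronger dependence).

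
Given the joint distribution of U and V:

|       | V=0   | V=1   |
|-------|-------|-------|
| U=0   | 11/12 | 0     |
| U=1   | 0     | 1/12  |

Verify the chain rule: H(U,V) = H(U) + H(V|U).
Left side:
H(U,V) = -[(11/12)·log₂(11/12) + (1/12)·log₂(1/12)]
  = 0.1151 + 0.2987
  = 0.4138 bits

Right side:
Marginal P(U) (row sums):
  P(U=0) = 11/12 + 0 = 11/12
  P(U=1) = 0 + 1/12 = 1/12
H(U) = -[(11/12)·log₂(11/12) + (1/12)·log₂(1/12)]
  = 0.1151 + 0.2987
  = 0.4138 bits
H(V|U) = -Σ P(U,V)·log₂ P(V|U), where P(V|U) = P(U,V) / P(U)
  (cells with P(U,V) = 0 contribute 0)
  (U=0,V=0): P(V|U) = (11/12)/(11/12) = 1;  -(11/12)·log₂(1) = 0.0000
  (U=1,V=1): P(V|U) = (1/12)/(1/12) = 1;  -(1/12)·log₂(1) = 0.0000
H(V|U) = 0.0000 + 0.0000
  = 0.0000 bits
H(U) + H(V|U) = 0.4138 + 0.0000 = 0.4138 bits

Both sides equal 0.4138 bits, so the chain rule holds ✓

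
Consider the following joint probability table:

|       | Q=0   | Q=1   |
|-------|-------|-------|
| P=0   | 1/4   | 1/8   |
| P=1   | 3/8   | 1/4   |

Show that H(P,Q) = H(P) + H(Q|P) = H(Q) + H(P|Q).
Marginal P(P) (row sums):
  P(P=0) = 1/4 + 1/8 = 3/8
  P(P=1) = 3/8 + 1/4 = 5/8
Marginal P(Q) (column sums):
  P(Q=0) = 1/4 + 3/8 = 5/8
  P(Q=1) = 1/8 + 1/4 = 3/8

Decomposition 1: H(P) + H(Q|P)
H(P) = -[(3/8)·log₂(3/8) + (5/8)·log₂(5/8)]
  = 0.5306 + 0.4238
  = 0.9544 bits
H(Q|P) = -Σ P(P,Q)·log₂ P(Q|P), where P(Q|P) = P(P,Q) / P(P)
  (P=0,Q=0): P(Q|P) = (1/4)/(3/8) = 2/3;  -(1/4)·log₂(2/3) = 0.1462
  (P=0,Q=1): P(Q|P) = (1/8)/(3/8) = 1/3;  -(1/8)·log₂(1/3) = 0.1981
  (P=1,Q=0): P(Q|P) = (3/8)/(5/8) = 3/5;  -(3/8)·log₂(3/5) = 0.2764
  (P=1,Q=1): P(Q|P) = (1/4)/(5/8) = 2/5;  -(1/4)·log₂(2/5) = 0.3305
H(Q|P) = 0.1462 + 0.1981 + 0.2764 + 0.3305
  = 0.9512 bits
H(P) + H(Q|P) = 0.9544 + 0.9512 = 1.9056 bits

Decomposition 2: H(Q) + H(P|Q)
H(Q) = -[(5/8)·log₂(5/8) + (3/8)·log₂(3/8)]
  = 0.4238 + 0.5306
  = 0.9544 bits
H(P|Q) = -Σ P(P,Q)·log₂ P(P|Q), where P(P|Q) = P(P,Q) / P(Q)
  (P=0,Q=0): P(P|Q) = (1/4)/(5/8) = 2/5;  -(1/4)·log₂(2/5) = 0.3305
  (P=0,Q=1): P(P|Q) = (1/8)/(3/8) = 1/3;  -(1/8)·log₂(1/3) = 0.1981
  (P=1,Q=0): P(P|Q) = (3/8)/(5/8) = 3/5;  -(3/8)·log₂(3/5) = 0.2764
  (P=1,Q=1): P(P|Q) = (1/4)/(3/8) = 2/3;  -(1/4)·log₂(2/3) = 0.1462
H(P|Q) = 0.3305 + 0.1981 + 0.2764 + 0.1462
  = 0.9512 bits
H(Q) + H(P|Q) = 0.9544 + 0.9512 = 1.9056 bits

Direct computation of the joint entropy:
H(P,Q) = -[(1/4)·log₂(1/4) + (1/8)·log₂(1/8) + (3/8)·log₂(3/8) + (1/4)·log₂(1/4)]
  = 0.5000 + 0.3750 + 0.5306 + 0.5000
  = 1.9056 bits

All three agree: H(P,Q) = 1.9056 bits ✓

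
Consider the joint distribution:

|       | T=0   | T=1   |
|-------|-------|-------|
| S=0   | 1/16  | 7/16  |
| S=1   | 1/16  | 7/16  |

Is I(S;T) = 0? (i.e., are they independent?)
Marginal P(S) (row sums):
  P(S=0) = 1/16 + 7/16 = 1/2
  P(S=1) = 1/16 + 7/16 = 1/2
Marginal P(T) (column sums):
  P(T=0) = 1/16 + 1/16 = 1/8
  P(T=1) = 7/16 + 7/16 = 7/8

S and T are independent iff P(S=i,T=j) = P(S=i)·P(T=j) for every cell.
  P(S=0)·P(T=0) = 1/2 × 1/8 = 1/16 = P(S=0,T=0) ✓
  P(S=0)·P(T=1) = 1/2 × 7/8 = 7/16 = P(S=0,T=1) ✓
  P(S=1)·P(T=0) = 1/2 × 1/8 = 1/16 = P(S=1,T=0) ✓
  P(S=1)·P(T=1) = 1/2 × 7/8 = 7/16 = P(S=1,T=1) ✓

Yes, S and T are independent: every cell factors, so I(S;T) = 0 bits.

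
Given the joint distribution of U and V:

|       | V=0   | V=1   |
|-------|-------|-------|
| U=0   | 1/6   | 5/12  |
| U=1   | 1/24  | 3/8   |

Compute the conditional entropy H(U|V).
Marginal P(V) (column sums):
  P(V=0) = 1/6 + 1/24 = 5/24
  P(V=1) = 5/12 + 3/8 = 19/24

H(U|V) = -Σ P(U,V)·log₂ P(U|V), where P(U|V) = P(U,V) / P(V)
  (U=0,V=0): P(U|V) = (1/6)/(5/24) = 4/5;  -(1/6)·log₂(4/5) = 0.0537
  (U=0,V=1): P(U|V) = (5/12)/(19/24) = 10/19;  -(5/12)·log₂(10/19) = 0.3858
  (U=1,V=0): P(U|V) = (1/24)/(5/24) = 1/5;  -(1/24)·log₂(1/5) = 0.0967
  (U=1,V=1): P(U|V) = (3/8)/(19/24) = 9/19;  -(3/8)·log₂(9/19) = 0.4043
H(U|V) = 0.0537 + 0.3858 + 0.0967 + 0.4043
  = 0.9405 bits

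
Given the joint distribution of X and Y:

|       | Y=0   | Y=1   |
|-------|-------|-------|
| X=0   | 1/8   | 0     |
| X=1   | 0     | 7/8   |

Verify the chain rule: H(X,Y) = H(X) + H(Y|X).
Left side:
H(X,Y) = -[(1/8)·log₂(1/8) + (7/8)·log₂(7/8)]
  = 0.3750 + 0.1686
  = 0.5436 bits

Right side:
Marginal P(X) (row sums):
  P(X=0) = 1/8 + 0 = 1/8
  P(X=1) = 0 + 7/8 = 7/8
H(X) = -[(1/8)·log₂(1/8) + (7/8)·log₂(7/8)]
  = 0.3750 + 0.1686
  = 0.5436 bits
H(Y|X) = -Σ P(X,Y)·log₂ P(Y|X), where P(Y|X) = P(X,Y) / P(X)
  (cells with P(X,Y) = 0 contribute 0)
  (X=0,Y=0): P(Y|X) = (1/8)/(1/8) = 1;  -(1/8)·log₂(1) = 0.0000
  (X=1,Y=1): P(Y|X) = (7/8)/(7/8) = 1;  -(7/8)·log₂(1) = 0.0000
H(Y|X) = 0.0000 + 0.0000
  = 0.0000 bits
H(X) + H(Y|X) = 0.5436 + 0.0000 = 0.5436 bits

Both sides equal 0.5436 bits, so the chain rule holds ✓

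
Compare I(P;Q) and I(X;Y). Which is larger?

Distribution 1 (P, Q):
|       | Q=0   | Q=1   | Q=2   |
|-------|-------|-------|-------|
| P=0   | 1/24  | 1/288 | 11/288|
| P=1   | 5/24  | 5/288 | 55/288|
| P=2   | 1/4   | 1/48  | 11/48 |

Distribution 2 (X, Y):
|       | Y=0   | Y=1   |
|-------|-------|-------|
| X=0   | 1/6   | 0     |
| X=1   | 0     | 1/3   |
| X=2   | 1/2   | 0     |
Distribution 1 (P, Q):
Marginal P(P) (row sums):
  P(P=0) = 1/24 + 1/288 + 11/288 = 1/12
  P(P=1) = 5/24 + 5/288 + 55/288 = 5/12
  P(P=2) = 1/4 + 1/48 + 11/48 = 1/2
Marginal P(Q) (column sums):
  P(Q=0) = 1/24 + 5/24 + 1/4 = 1/2
  P(Q=1) = 1/288 + 5/288 + 1/48 = 1/24
  P(Q=2) = 11/288 + 55/288 + 11/48 = 11/24

H(P) = -[(1/12)·log₂(1/12) + (5/12)·log₂(5/12) + (1/2)·log₂(1/2)]
  = 0.2987 + 0.5263 + 0.5000
  = 1.3250 bits
H(Q) = -[(1/2)·log₂(1/2) + (1/24)·log₂(1/24) + (11/24)·log₂(11/24)]
  = 0.5000 + 0.1910 + 0.5159
  = 1.2069 bits
H(P,Q) = -[(1/24)·log₂(1/24) + (1/288)·log₂(1/288) + (11/288)·log₂(11/288) + (5/24)·log₂(5/24) + (5/288)·log₂(5/288) + (55/288)·log₂(55/288) + (1/4)·log₂(1/4) + (1/48)·log₂(1/48) + (11/48)·log₂(11/48)]
  = 0.1910 + 0.0284 + 0.1799 + 0.4715 + 0.1015 + 0.4561 + 0.5000 + 0.1164 + 0.4871
  = 2.5319 bits

I(P;Q) = H(P) + H(Q) - H(P,Q)
  = 1.3250 + 1.2069 - 2.5319
  = 0.0000 bits

Distribution 2 (X, Y):
Marginal P(X) (row sums):
  P(X=0) = 1/6 + 0 = 1/6
  P(X=1) = 0 + 1/3 = 1/3
  P(X=2) = 1/2 + 0 = 1/2
Marginal P(Y) (column sums):
  P(Y=0) = 1/6 + 0 + 1/2 = 2/3
  P(Y=1) = 0 + 1/3 + 0 = 1/3

H(X) = -[(1/6)·log₂(1/6) + (1/3)·log₂(1/3) + (1/2)·log₂(1/2)]
  = 0.4308 + 0.5283 + 0.5000
  = 1.4591 bits
H(Y) = -[(2/3)·log₂(2/3) + (1/3)·log₂(1/3)]
  = 0.3900 + 0.5283
  = 0.9183 bits
H(X,Y) = -[(1/6)·log₂(1/6) + (1/3)·log₂(1/3) + (1/2)·log₂(1/2)]
  = 0.4308 + 0.5283 + 0.5000
  = 1.4591 bits

I(X;Y) = H(X) + H(Y) - H(X,Y)
  = 1.4591 + 0.9183 - 1.4591
  = 0.9183 bits

I(X;Y) = 0.9183 bits > I(P;Q) = 0.0000 bits, so (X, Y) has the higher mutual information (stronger dependence).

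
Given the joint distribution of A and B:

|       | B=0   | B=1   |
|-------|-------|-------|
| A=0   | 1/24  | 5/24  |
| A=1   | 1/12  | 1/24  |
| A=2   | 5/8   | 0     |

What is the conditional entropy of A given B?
Marginal P(B) (column sums):
  P(B=0) = 1/24 + 1/12 + 5/8 = 3/4
  P(B=1) = 5/24 + 1/24 + 0 = 1/4

H(A|B) = -Σ P(A,B)·log₂ P(A|B), where P(A|B) = P(A,B) / P(B)
  (cells with P(A,B) = 0 contribute 0)
  (A=0,B=0): P(A|B) = (1/24)/(3/4) = 1/18;  -(1/24)·log₂(1/18) = 0.1737
  (A=0,B=1): P(A|B) = (5/24)/(1/4) = 5/6;  -(5/24)·log₂(5/6) = 0.0548
  (A=1,B=0): P(A|B) = (1/12)/(3/4) = 1/9;  -(1/12)·log₂(1/9) = 0.2642
  (A=1,B=1): P(A|B) = (1/24)/(1/4) = 1/6;  -(1/24)·log₂(1/6) = 0.1077
  (A=2,B=0): P(A|B) = (5/8)/(3/4) = 5/6;  -(5/8)·log₂(5/6) = 0.1644
H(A|B) = 0.1737 + 0.0548 + 0.2642 + 0.1077 + 0.1644
  = 0.7648 bits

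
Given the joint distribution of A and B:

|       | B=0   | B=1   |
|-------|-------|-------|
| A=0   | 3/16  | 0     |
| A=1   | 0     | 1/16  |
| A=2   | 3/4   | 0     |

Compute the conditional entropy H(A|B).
Marginal P(B) (column sums):
  P(B=0) = 3/16 + 0 + 3/4 = 15/16
  P(B=1) = 0 + 1/16 + 0 = 1/16

H(A|B) = -Σ P(A,B)·log₂ P(A|B), where P(A|B) = P(A,B) / P(B)
  (cells with P(A,B) = 0 contribute 0)
  (A=0,B=0): P(A|B) = (3/16)/(15/16) = 1/5;  -(3/16)·log₂(1/5) = 0.4354
  (A=1,B=1): P(A|B) = (1/16)/(1/16) = 1;  -(1/16)·log₂(1) = 0.0000
  (A=2,B=0): P(A|B) = (3/4)/(15/16) = 4/5;  -(3/4)·log₂(4/5) = 0.2414
H(A|B) = 0.4354 + 0.0000 + 0.2414
  = 0.6768 bits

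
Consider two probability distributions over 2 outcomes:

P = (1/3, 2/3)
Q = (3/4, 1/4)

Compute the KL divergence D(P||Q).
D(P||Q) = Σ P(i) log₂(P(i)/Q(i))
  i=0: (1/3) × log₂((1/3)/(3/4)) = (1/3) × log₂(4/9) = -0.3900
  i=1: (2/3) × log₂((2/3)/(1/4)) = (2/3) × log₂(8/3) = 0.9434
D(P||Q) = -0.3900 + 0.9434
  = 0.5534 bits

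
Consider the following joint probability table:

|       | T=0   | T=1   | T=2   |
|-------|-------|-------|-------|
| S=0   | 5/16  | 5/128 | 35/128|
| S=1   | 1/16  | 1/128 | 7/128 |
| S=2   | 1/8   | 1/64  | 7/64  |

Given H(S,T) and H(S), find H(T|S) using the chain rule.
From the chain rule: H(S,T) = H(S) + H(T|S)
Therefore: H(T|S) = H(S,T) - H(S)

H(S,T) = -[(5/16)·log₂(5/16) + (5/128)·log₂(5/128) + (35/128)·log₂(35/128) + (1/16)·log₂(1/16) + (1/128)·log₂(1/128) + (7/128)·log₂(7/128) + (1/8)·log₂(1/8) + (1/64)·log₂(1/64) + (7/64)·log₂(7/64)]
  = 0.5244 + 0.1827 + 0.5115 + 0.2500 + 0.0547 + 0.2293 + 0.3750 + 0.0938 + 0.3492
  = 2.5706 bits
Marginal P(S) (row sums):
  P(S=0) = 5/16 + 5/128 + 35/128 = 5/8
  P(S=1) = 1/16 + 1/128 + 7/128 = 1/8
  P(S=2) = 1/8 + 1/64 + 7/64 = 1/4
H(S) = -[(5/8)·log₂(5/8) + (1/8)·log₂(1/8) + (1/4)·log₂(1/4)]
  = 0.4238 + 0.3750 + 0.5000
  = 1.2988 bits

H(T|S) = 2.5706 - 1.2988 = 1.2718 bits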